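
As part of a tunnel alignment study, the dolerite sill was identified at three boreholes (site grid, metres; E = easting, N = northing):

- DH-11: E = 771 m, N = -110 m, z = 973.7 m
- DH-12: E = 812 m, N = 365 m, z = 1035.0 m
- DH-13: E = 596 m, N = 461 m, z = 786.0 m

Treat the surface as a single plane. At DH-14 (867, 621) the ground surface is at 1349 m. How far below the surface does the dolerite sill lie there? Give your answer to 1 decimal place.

Let the plane be z = a·E + b·N + c.
DH-12−DH-11: 41a + 475b = 61.3;  DH-13−DH-11: −175a + 571b = −187.7.
Solving gives a = 1.16543, b = 0.02846.
Then c = 973.7 − a·771 − b·-110 = 78.29.
At (867, 621): z_contact = 1010.42 + 17.67 + 78.29 = 1106.38 m.
Depth below ground = 1349 − 1106.38 = 242.6 m.

242.6 m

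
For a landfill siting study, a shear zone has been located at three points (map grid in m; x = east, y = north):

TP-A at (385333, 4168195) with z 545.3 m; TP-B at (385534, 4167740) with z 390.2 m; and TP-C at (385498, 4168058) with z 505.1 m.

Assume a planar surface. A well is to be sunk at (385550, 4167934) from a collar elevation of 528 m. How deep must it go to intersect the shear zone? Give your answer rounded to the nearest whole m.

Two edge vectors: TP-A→TP-B = (201, -455, -155.1), TP-A→TP-C = (165, -137, -40.2).
Normal n = (TP-A→TP-B) × (TP-A→TP-C) = (-2957.7, -17511.3, 47538).
So ∂z/∂x = −n_x/n_z = 0.06221759 and ∂z/∂y = −n_y/n_z = 0.36836426.
Intercept c from TP-A: 545.3 − 23974.49 − 1535414.05 = −1558843.24.
At (385550, 4167934): z_contact = 23988.0 + 1535317.9 − 1558843.24 = 462.7 m.
Depth below ground = 528 − 462.7 = 65 m.

65 m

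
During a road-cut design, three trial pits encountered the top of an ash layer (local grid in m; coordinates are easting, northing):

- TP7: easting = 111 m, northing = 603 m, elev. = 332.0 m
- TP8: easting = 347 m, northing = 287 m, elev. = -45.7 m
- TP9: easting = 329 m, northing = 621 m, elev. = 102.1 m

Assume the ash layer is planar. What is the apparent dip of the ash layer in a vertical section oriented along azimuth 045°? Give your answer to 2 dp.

Two edge vectors: TP7→TP8 = (236, -316, -377.7), TP7→TP9 = (218, 18, -229.9).
Normal n = (TP7→TP8) × (TP7→TP9) = (79447, -28082.2, 73136).
So ∂z/∂easting = −n_x/n_z = −1.08629 and ∂z/∂northing = −n_y/n_z = 0.38397.
Unit vector along 045° is (sin 45°, cos 45°) = (0.7071, 0.7071).
Slope in that direction = a·(0.7071) + b·(0.7071) = −0.49661.
Apparent dip = arctan|0.49661| = 26.41° (true dip is 49.0°, so apparent ≤ true as expected).

26.41°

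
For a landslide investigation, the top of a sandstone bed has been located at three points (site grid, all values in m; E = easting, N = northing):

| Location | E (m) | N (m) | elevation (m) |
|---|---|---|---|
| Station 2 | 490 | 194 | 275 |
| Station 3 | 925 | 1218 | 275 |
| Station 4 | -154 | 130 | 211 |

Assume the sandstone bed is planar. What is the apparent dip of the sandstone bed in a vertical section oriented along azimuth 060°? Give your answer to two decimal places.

3.88°

Let the plane be z = a·E + b·N + c.
Station 3−Station 2: 435a + 1024b = 0;  Station 4−Station 2: −644a − 64b = −64.
Solving gives a = 0.10376, b = −0.04408.
Unit vector along 060° is (sin 60°, cos 60°) = (0.8660, 0.5000).
Slope in that direction = a·(0.8660) + b·(0.5000) = 0.06782.
Apparent dip = arctan|0.06782| = 3.88° (true dip is 6.4°, so apparent ≤ true as expected).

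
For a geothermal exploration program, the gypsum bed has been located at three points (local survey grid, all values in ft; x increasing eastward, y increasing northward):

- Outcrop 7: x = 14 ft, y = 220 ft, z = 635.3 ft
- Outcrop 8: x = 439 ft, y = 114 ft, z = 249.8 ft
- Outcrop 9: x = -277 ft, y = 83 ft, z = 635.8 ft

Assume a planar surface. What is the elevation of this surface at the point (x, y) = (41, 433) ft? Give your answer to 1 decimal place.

887.0 ft

Let the plane be z = a·x + b·y + c.
Outcrop 8−Outcrop 7: 425a − 106b = −385.5;  Outcrop 9−Outcrop 7: −291a − 137b = 0.5.
Solving gives a = −0.59353, b = 1.25706.
Then c = 635.3 − a·14 − b·220 = 367.06.
At (41, 433): z = −24.3 + 544.3 + 367.06 = 887.0 ft.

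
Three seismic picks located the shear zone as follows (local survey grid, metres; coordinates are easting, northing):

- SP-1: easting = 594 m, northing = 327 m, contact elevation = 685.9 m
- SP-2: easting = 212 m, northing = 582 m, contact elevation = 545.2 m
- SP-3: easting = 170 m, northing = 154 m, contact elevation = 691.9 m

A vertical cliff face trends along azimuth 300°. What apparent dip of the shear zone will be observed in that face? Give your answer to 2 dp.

16.24°

Let the plane be z = a·easting + b·northing + c.
SP-2−SP-1: −382a + 255b = −140.7;  SP-3−SP-1: −424a − 173b = 6.
Solving gives a = 0.13094, b = −0.35561.
Unit vector along 300° is (sin 300°, cos 300°) = (-0.8660, 0.5000).
Slope in that direction = a·(-0.8660) + b·(0.5000) = −0.29120.
Apparent dip = arctan|0.29120| = 16.24° (true dip is 20.8°, so apparent ≤ true as expected).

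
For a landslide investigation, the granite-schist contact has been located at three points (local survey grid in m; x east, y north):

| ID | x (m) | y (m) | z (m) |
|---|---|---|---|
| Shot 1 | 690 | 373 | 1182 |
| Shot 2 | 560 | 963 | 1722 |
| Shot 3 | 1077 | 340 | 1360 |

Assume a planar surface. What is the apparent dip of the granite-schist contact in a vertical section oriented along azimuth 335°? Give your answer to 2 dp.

35.27°

Two edge vectors: Shot 1→Shot 2 = (-130, 590, 540), Shot 1→Shot 3 = (387, -33, 178).
Normal n = (Shot 1→Shot 2) × (Shot 1→Shot 3) = (122840, 232120, -224040).
So ∂z/∂x = −n_x/n_z = 0.54829 and ∂z/∂y = −n_y/n_z = 1.03606.
Unit vector along 335° is (sin 335°, cos 335°) = (-0.4226, 0.9063).
Slope in that direction = a·(-0.4226) + b·(0.9063) = 0.70727.
Apparent dip = arctan|0.70727| = 35.27° (true dip is 49.5°, so apparent ≤ true as expected).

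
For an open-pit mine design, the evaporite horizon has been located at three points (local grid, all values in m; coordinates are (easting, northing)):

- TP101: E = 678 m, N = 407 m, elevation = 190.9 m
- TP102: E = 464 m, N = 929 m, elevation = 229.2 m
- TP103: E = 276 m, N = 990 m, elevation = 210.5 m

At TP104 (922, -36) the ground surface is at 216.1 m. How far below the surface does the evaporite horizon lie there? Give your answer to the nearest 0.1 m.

48.8 m

Let the plane be z = a·E + b·N + c.
TP102−TP101: −214a + 522b = 38.3;  TP103−TP101: −402a + 583b = 19.6.
Solving gives a = 0.14219, b = 0.13166.
Then c = 190.9 − a·678 − b·407 = 40.91.
At (922, -36): z_contact = 131.10 − 4.74 + 40.91 = 167.27 m.
Depth below ground = 216.1 − 167.27 = 48.8 m.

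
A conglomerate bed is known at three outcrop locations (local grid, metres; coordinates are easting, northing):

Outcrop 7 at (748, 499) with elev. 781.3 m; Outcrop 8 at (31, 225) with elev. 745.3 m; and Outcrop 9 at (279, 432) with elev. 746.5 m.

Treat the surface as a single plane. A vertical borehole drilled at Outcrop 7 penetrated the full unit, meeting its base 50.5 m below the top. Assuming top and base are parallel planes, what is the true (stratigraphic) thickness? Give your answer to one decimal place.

Let the plane be z = a·easting + b·northing + c.
Outcrop 8−Outcrop 7: −717a − 274b = −36;  Outcrop 9−Outcrop 7: −469a − 67b = −34.8.
Solving gives a = 0.08852, b = −0.10026.
|∇z| = √(a²+b²) = 0.13375, so dip δ = arctan(0.13375) = 7.62°.
True thickness = vertical thickness × cos δ = 50.5 × cos 7.62° = 50.1 m.

50.1 m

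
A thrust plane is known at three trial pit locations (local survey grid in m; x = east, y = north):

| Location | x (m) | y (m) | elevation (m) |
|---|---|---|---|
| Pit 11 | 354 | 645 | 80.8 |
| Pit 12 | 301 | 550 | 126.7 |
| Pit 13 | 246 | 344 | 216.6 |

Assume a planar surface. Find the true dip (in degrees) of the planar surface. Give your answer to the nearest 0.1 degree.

Let the plane be z = a·x + b·y + c.
Pit 12−Pit 11: −53a − 95b = 45.9;  Pit 13−Pit 11: −108a − 301b = 135.8.
Solving gives a = −0.16071, b = −0.39350.
Gradient magnitude |∇z| = √(a² + b²) = √(0.02583 + 0.15484) = 0.42505.
True dip = arctan(0.42505) = 23.0°, dipping toward NNE (azimuth ≈ 022°).

23.0°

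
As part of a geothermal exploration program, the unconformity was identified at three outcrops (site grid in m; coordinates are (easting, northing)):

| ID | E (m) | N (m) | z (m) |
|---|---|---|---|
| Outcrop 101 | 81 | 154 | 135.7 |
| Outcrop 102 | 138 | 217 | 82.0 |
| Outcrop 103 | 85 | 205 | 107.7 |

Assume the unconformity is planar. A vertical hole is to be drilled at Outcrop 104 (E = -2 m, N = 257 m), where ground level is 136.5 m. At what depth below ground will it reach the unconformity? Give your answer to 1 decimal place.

23.9 m

Two edge vectors: Outcrop 101→Outcrop 102 = (57, 63, -53.7), Outcrop 101→Outcrop 103 = (4, 51, -28).
Normal n = (Outcrop 101→Outcrop 102) × (Outcrop 101→Outcrop 103) = (974.7, 1381.2, 2655).
So ∂z/∂E = −n_x/n_z = −0.36712 and ∂z/∂N = −n_y/n_z = −0.52023.
Intercept c from Outcrop 101: 135.7 + 29.74 + 80.11 = 245.55.
At (-2, 257): z_contact = 0.73 − 133.70 + 245.55 = 112.59 m.
Depth below ground = 136.5 − 112.59 = 23.9 m.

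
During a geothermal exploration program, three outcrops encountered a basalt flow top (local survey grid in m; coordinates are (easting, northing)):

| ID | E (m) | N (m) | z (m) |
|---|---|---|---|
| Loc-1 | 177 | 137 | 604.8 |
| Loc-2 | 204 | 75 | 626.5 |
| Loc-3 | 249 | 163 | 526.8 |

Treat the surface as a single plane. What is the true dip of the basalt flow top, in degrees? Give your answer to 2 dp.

47.46°

Let the plane be z = a·E + b·N + c.
Loc-2−Loc-1: 27a − 62b = 21.7;  Loc-3−Loc-1: 72a + 26b = −78.
Solving gives a = −0.82691, b = −0.71010.
Gradient magnitude |∇z| = √(a² + b²) = √(0.68377 + 0.50425) = 1.08996.
True dip = arctan(1.08996) = 47.46°, dipping toward NE (azimuth ≈ 049°).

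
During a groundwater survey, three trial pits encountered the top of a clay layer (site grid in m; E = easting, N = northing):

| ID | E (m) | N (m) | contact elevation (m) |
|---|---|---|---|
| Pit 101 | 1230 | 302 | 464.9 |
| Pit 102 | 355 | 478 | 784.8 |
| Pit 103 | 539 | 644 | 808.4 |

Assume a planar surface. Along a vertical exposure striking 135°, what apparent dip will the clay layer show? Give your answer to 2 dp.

27.08°

Let the plane be z = a·E + b·N + c.
Pit 102−Pit 101: −875a + 176b = 319.9;  Pit 103−Pit 101: −691a + 342b = 343.5.
Solving gives a = −0.27557, b = 0.44761.
Unit vector along 135° is (sin 135°, cos 135°) = (0.7071, -0.7071).
Slope in that direction = a·(0.7071) + b·(-0.7071) = −0.51137.
Apparent dip = arctan|0.51137| = 27.08° (true dip is 27.7°, so apparent ≤ true as expected).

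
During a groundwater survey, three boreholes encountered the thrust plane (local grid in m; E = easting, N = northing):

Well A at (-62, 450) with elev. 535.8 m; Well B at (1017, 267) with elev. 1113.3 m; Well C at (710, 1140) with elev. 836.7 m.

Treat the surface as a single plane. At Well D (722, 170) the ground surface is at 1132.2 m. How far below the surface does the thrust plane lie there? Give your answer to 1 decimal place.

156.7 m

Two edge vectors: Well A→Well B = (1079, -183, 577.5), Well A→Well C = (772, 690, 300.9).
Normal n = (Well A→Well B) × (Well A→Well C) = (-453539.7, 121158.9, 885786).
So ∂z/∂E = −n_x/n_z = 0.512019 and ∂z/∂N = −n_y/n_z = −0.136781.
Intercept c from Well A: 535.8 + 31.75 + 61.55 = 629.10.
At (722, 170): z_contact = 369.68 − 23.25 + 629.10 = 975.52 m.
Depth below ground = 1132.2 − 975.52 = 156.7 m.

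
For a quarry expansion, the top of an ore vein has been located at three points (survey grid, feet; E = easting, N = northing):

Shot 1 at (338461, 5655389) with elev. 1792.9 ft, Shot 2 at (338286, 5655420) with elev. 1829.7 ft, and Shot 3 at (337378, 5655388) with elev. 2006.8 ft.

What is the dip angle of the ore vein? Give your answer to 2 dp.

11.87°

Two edge vectors: Shot 1→Shot 2 = (-175, 31, 36.8), Shot 1→Shot 3 = (-1083, -1, 213.9).
Normal n = (Shot 1→Shot 2) × (Shot 1→Shot 3) = (6667.7, -2421.9, 33748).
So ∂z/∂E = −n_x/n_z = −0.19757 and ∂z/∂N = −n_y/n_z = 0.07176.
Gradient magnitude |∇z| = √(a² + b²) = √(0.03904 + 0.00515) = 0.21020.
True dip = arctan(0.21020) = 11.87°, dipping toward ESE (azimuth ≈ 110°).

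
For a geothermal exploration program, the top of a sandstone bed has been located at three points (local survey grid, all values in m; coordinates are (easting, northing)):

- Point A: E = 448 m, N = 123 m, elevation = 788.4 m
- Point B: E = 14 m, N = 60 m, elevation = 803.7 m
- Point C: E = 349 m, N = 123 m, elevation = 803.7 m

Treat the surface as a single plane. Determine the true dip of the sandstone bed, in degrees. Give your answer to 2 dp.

39.90°

Two edge vectors: Point A→Point B = (-434, -63, 15.3), Point A→Point C = (-99, 0, 15.3).
Normal n = (Point A→Point B) × (Point A→Point C) = (-963.9, 5125.5, -6237).
So ∂z/∂E = −n_x/n_z = −0.15455 and ∂z/∂N = −n_y/n_z = 0.82179.
Gradient magnitude |∇z| = √(a² + b²) = √(0.02388 + 0.67534) = 0.83619.
True dip = arctan(0.83619) = 39.90°, dipping toward S (azimuth ≈ 169°).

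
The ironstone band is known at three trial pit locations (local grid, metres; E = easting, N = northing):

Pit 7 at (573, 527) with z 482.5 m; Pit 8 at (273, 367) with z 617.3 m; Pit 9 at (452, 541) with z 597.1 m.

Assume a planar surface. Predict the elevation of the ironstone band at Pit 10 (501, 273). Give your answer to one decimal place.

349.5 m

Let the plane be z = a·E + b·N + c.
Pit 8−Pit 7: −300a − 160b = 134.8;  Pit 9−Pit 7: −121a + 14b = 114.6.
Solving gives a = −0.85837, b = 0.76694.
Then c = 482.5 − a·573 − b·527 = 570.17.
At (501, 273): z = −430.0 + 209.4 + 570.17 = 349.5 m.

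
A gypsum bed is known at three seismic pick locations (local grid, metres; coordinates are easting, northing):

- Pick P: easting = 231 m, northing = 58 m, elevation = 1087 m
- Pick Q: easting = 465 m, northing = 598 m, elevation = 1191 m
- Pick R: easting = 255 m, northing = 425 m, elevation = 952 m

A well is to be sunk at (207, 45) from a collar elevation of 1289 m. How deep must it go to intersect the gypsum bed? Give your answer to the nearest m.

Let the plane be z = a·easting + b·northing + c.
Pick Q−Pick P: 234a + 540b = 104;  Pick R−Pick P: 24a + 367b = −135.
Solving gives a = 1.52319, b = −0.46746.
Then c = 1087 − a·231 − b·58 = 762.26.
At (207, 45): z_contact = 315.3 − 21.0 + 762.26 = 1056.5 m.
Depth below ground = 1289 − 1056.5 = 232 m.

232 m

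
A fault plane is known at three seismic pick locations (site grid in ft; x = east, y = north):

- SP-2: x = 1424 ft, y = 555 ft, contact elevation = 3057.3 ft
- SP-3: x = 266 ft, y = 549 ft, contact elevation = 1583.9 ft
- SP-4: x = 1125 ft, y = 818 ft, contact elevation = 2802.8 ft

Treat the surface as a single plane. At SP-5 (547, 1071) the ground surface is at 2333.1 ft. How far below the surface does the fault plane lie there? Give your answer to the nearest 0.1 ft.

Two edge vectors: SP-2→SP-3 = (-1158, -6, -1473.4), SP-2→SP-4 = (-299, 263, -254.5).
Normal n = (SP-2→SP-3) × (SP-2→SP-4) = (389031.2, 145835.6, -306348).
So ∂z/∂x = −n_x/n_z = 1.269900 and ∂z/∂y = −n_y/n_z = 0.476046.
Intercept c from SP-2: 3057.3 − 1808.34 − 264.21 = 984.76.
At (547, 1071): z_contact = 694.64 + 509.84 + 984.76 = 2189.24 ft.
Depth below ground = 2333.1 − 2189.24 = 143.9 ft.

143.9 ft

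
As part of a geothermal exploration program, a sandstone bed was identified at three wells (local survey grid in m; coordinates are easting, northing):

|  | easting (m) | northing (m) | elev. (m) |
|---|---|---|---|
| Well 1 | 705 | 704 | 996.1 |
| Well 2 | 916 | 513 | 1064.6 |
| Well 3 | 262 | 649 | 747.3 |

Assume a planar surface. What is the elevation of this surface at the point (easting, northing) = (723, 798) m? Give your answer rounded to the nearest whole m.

1027 m

Let the plane be z = a·easting + b·northing + c.
Well 2−Well 1: 211a − 191b = 68.5;  Well 3−Well 1: −443a − 55b = −248.8.
Solving gives a = 0.53304, b = 0.23022.
Then c = 996.1 − a·705 − b·704 = 458.23.
At (723, 798): z = 385.4 + 183.7 + 458.23 = 1027.3 m.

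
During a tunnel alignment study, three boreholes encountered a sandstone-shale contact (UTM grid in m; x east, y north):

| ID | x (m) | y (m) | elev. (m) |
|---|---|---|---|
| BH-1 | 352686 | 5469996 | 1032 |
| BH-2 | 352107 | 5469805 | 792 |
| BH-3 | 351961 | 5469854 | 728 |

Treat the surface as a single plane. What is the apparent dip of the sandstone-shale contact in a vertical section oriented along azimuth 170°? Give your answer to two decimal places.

Two edge vectors: BH-1→BH-2 = (-579, -191, -240), BH-1→BH-3 = (-725, -142, -304).
Normal n = (BH-1→BH-2) × (BH-1→BH-3) = (23984, -2016, -56257).
So ∂z/∂x = −n_x/n_z = 0.42633 and ∂z/∂y = −n_y/n_z = −0.03584.
Unit vector along 170° is (sin 170°, cos 170°) = (0.1736, -0.9848).
Slope in that direction = a·(0.1736) + b·(-0.9848) = 0.10932.
Apparent dip = arctan|0.10932| = 6.24° (true dip is 23.2°, so apparent ≤ true as expected).

6.24°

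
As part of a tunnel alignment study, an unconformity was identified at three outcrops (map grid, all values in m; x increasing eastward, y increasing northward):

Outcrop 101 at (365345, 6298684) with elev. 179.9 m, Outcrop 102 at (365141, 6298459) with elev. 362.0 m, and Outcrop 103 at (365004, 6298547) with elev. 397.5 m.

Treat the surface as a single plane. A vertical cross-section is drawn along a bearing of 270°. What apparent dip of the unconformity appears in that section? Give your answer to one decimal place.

Let the plane be z = a·x + b·y + c.
Outcrop 102−Outcrop 101: −204a − 225b = 182.1;  Outcrop 103−Outcrop 101: −341a − 137b = 217.6.
Solving gives a = −0.49229, b = −0.36299.
Unit vector along 270° is (sin 270°, cos 270°) = (-1.0000, -0.0000).
Slope in that direction = a·(-1.0000) + b·(-0.0000) = 0.49229.
Apparent dip = arctan|0.49229| = 26.2° (true dip is 31.5°, so apparent ≤ true as expected).

26.2°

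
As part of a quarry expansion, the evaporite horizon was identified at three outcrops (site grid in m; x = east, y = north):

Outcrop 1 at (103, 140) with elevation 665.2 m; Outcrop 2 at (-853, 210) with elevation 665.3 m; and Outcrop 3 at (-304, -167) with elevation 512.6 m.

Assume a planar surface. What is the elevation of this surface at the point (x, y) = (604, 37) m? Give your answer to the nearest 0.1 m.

Let the plane be z = a·x + b·y + c.
Outcrop 2−Outcrop 1: −956a + 70b = 0.1;  Outcrop 3−Outcrop 1: −407a − 307b = −152.6.
Solving gives a = 0.03308, b = 0.45321.
Then c = 665.2 − a·103 − b·140 = 598.34.
At (604, 37): z = 20.0 + 16.8 + 598.34 = 635.1 m.

635.1 m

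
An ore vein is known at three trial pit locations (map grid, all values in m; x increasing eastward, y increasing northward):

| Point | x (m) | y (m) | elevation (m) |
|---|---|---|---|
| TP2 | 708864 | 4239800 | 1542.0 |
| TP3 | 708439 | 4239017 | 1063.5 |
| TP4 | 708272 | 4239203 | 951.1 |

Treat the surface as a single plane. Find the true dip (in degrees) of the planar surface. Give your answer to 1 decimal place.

Let the plane be z = a·x + b·y + c.
TP3−TP2: −425a − 783b = −478.5;  TP4−TP2: −592a − 597b = −590.9.
Solving gives a = 0.84367, b = 0.15318.
Gradient magnitude |∇z| = √(a² + b²) = √(0.71177 + 0.02347) = 0.85746.
True dip = arctan(0.85746) = 40.6°, dipping toward W (azimuth ≈ 260°).

40.6°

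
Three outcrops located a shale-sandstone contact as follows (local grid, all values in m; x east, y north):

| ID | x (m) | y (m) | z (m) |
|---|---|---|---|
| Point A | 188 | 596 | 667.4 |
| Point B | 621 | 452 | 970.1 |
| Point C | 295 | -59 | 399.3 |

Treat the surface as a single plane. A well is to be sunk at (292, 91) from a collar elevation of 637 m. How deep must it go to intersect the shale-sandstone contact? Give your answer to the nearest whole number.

Let the plane be z = a·x + b·y + c.
Point B−Point A: 433a − 144b = 302.7;  Point C−Point A: 107a − 655b = −268.1.
Solving gives a = 0.88318, b = 0.55359.
Then c = 667.4 − a·188 − b·596 = 171.42.
At (292, 91): z_contact = 257.9 + 50.4 + 171.42 = 479.7 m.
Depth below ground = 637 − 479.7 = 157 m.

157 m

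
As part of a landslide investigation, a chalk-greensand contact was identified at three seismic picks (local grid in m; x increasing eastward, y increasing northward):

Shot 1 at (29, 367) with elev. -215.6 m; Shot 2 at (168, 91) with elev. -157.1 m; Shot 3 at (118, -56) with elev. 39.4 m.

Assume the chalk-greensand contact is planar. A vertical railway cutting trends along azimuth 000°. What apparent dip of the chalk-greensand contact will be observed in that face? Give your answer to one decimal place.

41.5°

Two edge vectors: Shot 1→Shot 2 = (139, -276, 58.5), Shot 1→Shot 3 = (89, -423, 255).
Normal n = (Shot 1→Shot 2) × (Shot 1→Shot 3) = (-45634.5, -30238.5, -34233).
So ∂z/∂x = −n_x/n_z = −1.33306 and ∂z/∂y = −n_y/n_z = −0.88331.
Unit vector along 000° is (sin 0°, cos 0°) = (0.0000, 1.0000).
Slope in that direction = a·(0.0000) + b·(1.0000) = −0.88331.
Apparent dip = arctan|0.88331| = 41.5° (true dip is 58.0°, so apparent ≤ true as expected).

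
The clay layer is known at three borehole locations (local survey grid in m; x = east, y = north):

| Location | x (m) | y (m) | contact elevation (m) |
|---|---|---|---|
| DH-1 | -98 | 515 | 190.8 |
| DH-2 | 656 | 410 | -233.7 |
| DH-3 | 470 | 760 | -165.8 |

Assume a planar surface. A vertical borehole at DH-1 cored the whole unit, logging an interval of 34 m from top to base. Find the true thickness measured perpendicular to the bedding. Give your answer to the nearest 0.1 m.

29.3 m

Let the plane be z = a·x + b·y + c.
DH-2−DH-1: 754a − 105b = −424.5;  DH-3−DH-1: 568a + 245b = −356.6.
Solving gives a = −0.57882, b = −0.11360.
|∇z| = √(a²+b²) = 0.58986, so dip δ = arctan(0.58986) = 30.53°.
True thickness = vertical thickness × cos δ = 34 × cos 30.53° = 29.3 m.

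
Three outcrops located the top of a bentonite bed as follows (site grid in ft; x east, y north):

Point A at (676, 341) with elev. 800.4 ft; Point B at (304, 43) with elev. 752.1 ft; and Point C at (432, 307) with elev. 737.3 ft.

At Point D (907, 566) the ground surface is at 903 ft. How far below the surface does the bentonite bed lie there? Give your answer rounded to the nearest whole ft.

80 ft

Let the plane be z = a·x + b·y + c.
Point B−Point A: −372a − 298b = −48.3;  Point C−Point A: −244a − 34b = −63.1.
Solving gives a = 0.28572, b = −0.19459.
Then c = 800.4 − a·676 − b·341 = 673.61.
At (907, 566): z_contact = 259.1 − 110.1 + 673.61 = 822.6 ft.
Depth below ground = 903 − 822.6 = 80 ft.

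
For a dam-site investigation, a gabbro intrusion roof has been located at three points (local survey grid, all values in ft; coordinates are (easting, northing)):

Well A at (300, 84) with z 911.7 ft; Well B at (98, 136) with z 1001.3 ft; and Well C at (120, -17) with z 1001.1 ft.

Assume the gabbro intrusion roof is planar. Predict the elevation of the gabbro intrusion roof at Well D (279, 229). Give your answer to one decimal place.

Two edge vectors: Well A→Well B = (-202, 52, 89.6), Well A→Well C = (-180, -101, 89.4).
Normal n = (Well A→Well B) × (Well A→Well C) = (13698.4, 1930.8, 29762).
So ∂z/∂E = −n_x/n_z = −0.46026 and ∂z/∂N = −n_y/n_z = −0.06487.
Intercept c from Well A: 911.7 + 138.08 + 5.45 = 1055.23.
At (279, 229): z = −128.4 − 14.9 + 1055.23 = 912.0 ft.

912.0 ft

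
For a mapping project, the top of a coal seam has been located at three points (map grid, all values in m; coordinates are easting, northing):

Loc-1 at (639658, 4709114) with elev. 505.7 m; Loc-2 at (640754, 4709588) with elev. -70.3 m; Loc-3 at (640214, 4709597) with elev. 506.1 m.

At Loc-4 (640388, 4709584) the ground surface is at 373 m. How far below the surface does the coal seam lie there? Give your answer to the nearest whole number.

65 m

Two edge vectors: Loc-1→Loc-2 = (1096, 474, -576), Loc-1→Loc-3 = (556, 483, 0.4).
Normal n = (Loc-1→Loc-2) × (Loc-1→Loc-3) = (278397.6, -320694.4, 265824).
So ∂z/∂easting = −n_x/n_z = −1.04730047 and ∂z/∂northing = −n_y/n_z = 1.20641628.
Intercept c from Loc-1: 505.7 + 669914.12 − 5681151.77 = −5010731.95.
At (640388, 4709584): z_contact = −670678.7 + 5681718.8 − 5010731.95 = 308.2 m.
Depth below ground = 373 − 308.2 = 65 m.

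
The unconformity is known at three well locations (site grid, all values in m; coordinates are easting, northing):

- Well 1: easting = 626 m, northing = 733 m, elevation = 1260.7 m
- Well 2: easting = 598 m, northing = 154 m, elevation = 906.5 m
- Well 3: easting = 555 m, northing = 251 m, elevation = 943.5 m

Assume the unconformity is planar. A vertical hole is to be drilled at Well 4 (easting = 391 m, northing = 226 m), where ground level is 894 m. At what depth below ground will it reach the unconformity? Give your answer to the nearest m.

42 m

Two edge vectors: Well 1→Well 2 = (-28, -579, -354.2), Well 1→Well 3 = (-71, -482, -317.2).
Normal n = (Well 1→Well 2) × (Well 1→Well 3) = (12934.4, 16266.6, -27613).
So ∂z/∂easting = −n_x/n_z = 0.46842 and ∂z/∂northing = −n_y/n_z = 0.58909.
Intercept c from Well 1: 1260.7 − 293.23 − 431.80 = 535.67.
At (391, 226): z_contact = 183.2 + 133.1 + 535.67 = 852.0 m.
Depth below ground = 894 − 852.0 = 42 m.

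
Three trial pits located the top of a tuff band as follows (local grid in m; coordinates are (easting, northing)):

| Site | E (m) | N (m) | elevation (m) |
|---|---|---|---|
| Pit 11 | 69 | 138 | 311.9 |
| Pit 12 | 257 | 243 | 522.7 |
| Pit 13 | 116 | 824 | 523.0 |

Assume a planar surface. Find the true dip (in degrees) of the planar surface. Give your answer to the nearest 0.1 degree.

45.5°

Let the plane be z = a·E + b·N + c.
Pit 12−Pit 11: 188a + 105b = 210.8;  Pit 13−Pit 11: 47a + 686b = 211.1.
Solving gives a = 0.98718, b = 0.24009.
Gradient magnitude |∇z| = √(a² + b²) = √(0.97453 + 0.05764) = 1.01596.
True dip = arctan(1.01596) = 45.5°, dipping toward WSW (azimuth ≈ 256°).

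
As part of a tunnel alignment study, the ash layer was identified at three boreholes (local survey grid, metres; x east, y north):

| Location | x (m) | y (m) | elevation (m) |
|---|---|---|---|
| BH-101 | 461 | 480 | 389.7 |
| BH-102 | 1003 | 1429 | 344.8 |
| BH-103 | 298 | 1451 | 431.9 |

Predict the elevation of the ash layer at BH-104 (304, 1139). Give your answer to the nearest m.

Two edge vectors: BH-101→BH-102 = (542, 949, -44.9), BH-101→BH-103 = (-163, 971, 42.2).
Normal n = (BH-101→BH-102) × (BH-101→BH-103) = (83645.7, -15553.7, 680969).
So ∂z/∂x = −n_x/n_z = −0.12283 and ∂z/∂y = −n_y/n_z = 0.02284.
Intercept c from BH-101: 389.7 + 56.63 − 10.96 = 435.36.
At (304, 1139): z = −37.3 + 26.0 + 435.36 = 424.0 m.

424 m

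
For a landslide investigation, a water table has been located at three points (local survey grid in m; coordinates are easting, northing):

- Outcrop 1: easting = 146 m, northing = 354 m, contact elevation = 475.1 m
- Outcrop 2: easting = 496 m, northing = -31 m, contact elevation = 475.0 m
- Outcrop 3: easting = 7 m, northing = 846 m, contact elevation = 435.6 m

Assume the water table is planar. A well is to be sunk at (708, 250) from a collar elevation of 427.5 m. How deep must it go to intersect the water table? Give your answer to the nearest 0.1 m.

Two edge vectors: Outcrop 1→Outcrop 2 = (350, -385, -0.1), Outcrop 1→Outcrop 3 = (-139, 492, -39.5).
Normal n = (Outcrop 1→Outcrop 2) × (Outcrop 1→Outcrop 3) = (15256.7, 13838.9, 118685).
So ∂z/∂easting = −n_x/n_z = −0.12855 and ∂z/∂northing = −n_y/n_z = −0.11660.
Intercept c from Outcrop 1: 475.1 + 18.77 + 41.28 = 535.15.
At (708, 250): z_contact = −91.01 − 29.15 + 535.15 = 414.98 m.
Depth below ground = 427.5 − 414.98 = 12.5 m.

12.5 m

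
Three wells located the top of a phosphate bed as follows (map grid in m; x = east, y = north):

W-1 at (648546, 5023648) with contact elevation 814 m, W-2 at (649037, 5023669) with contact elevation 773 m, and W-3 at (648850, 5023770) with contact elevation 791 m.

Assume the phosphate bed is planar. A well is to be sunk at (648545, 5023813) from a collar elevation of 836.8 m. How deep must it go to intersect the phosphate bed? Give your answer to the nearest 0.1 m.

Two edge vectors: W-1→W-2 = (491, 21, -41), W-1→W-3 = (304, 122, -23).
Normal n = (W-1→W-2) × (W-1→W-3) = (4519, -1171, 53518).
So ∂z/∂x = −n_x/n_z = −0.084438880 and ∂z/∂y = −n_y/n_z = 0.021880489.
Intercept c from W-1: 814 + 54762.50 − 109919.87 = −54343.38.
At (648545, 5023813): z_contact = −54762.41 + 109923.48 − 54343.38 = 817.69 m.
Depth below ground = 836.8 − 817.69 = 19.1 m.

19.1 m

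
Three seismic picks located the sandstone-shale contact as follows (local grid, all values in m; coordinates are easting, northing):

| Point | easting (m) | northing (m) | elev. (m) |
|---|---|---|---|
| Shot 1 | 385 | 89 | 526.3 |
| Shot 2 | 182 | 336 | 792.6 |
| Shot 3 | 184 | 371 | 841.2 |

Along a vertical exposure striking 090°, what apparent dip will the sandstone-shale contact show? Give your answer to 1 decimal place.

Let the plane be z = a·easting + b·northing + c.
Shot 2−Shot 1: −203a + 247b = 266.3;  Shot 3−Shot 1: −201a + 282b = 314.9.
Solving gives a = 0.35316, b = 1.36839.
Unit vector along 090° is (sin 90°, cos 90°) = (1.0000, 0.0000).
Slope in that direction = a·(1.0000) + b·(0.0000) = 0.35316.
Apparent dip = arctan|0.35316| = 19.5° (true dip is 54.7°, so apparent ≤ true as expected).

19.5°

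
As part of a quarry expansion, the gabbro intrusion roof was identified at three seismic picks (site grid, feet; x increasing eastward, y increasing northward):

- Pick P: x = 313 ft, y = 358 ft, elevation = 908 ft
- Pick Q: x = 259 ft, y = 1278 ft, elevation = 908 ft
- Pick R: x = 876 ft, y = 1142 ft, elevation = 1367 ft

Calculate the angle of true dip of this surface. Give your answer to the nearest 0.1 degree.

Two edge vectors: Pick P→Pick Q = (-54, 920, 0), Pick P→Pick R = (563, 784, 459).
Normal n = (Pick P→Pick Q) × (Pick P→Pick R) = (422280, 24786, -560296).
So ∂z/∂x = −n_x/n_z = 0.75367 and ∂z/∂y = −n_y/n_z = 0.04424.
Gradient magnitude |∇z| = √(a² + b²) = √(0.56802 + 0.00196) = 0.75497.
True dip = arctan(0.75497) = 37.1°, dipping toward W (azimuth ≈ 267°).

37.1°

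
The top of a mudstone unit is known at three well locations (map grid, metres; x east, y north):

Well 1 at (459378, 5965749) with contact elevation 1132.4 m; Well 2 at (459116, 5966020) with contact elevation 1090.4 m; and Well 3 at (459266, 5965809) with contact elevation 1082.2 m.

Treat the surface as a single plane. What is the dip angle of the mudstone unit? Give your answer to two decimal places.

Let the plane be z = a·x + b·y + c.
Well 2−Well 1: −262a + 271b = −42;  Well 3−Well 1: −112a + 60b = −50.2.
Solving gives a = 0.75753, b = 0.57739.
Gradient magnitude |∇z| = √(a² + b²) = √(0.57385 + 0.33338) = 0.95249.
True dip = arctan(0.95249) = 43.61°, dipping toward SW (azimuth ≈ 233°).

43.61°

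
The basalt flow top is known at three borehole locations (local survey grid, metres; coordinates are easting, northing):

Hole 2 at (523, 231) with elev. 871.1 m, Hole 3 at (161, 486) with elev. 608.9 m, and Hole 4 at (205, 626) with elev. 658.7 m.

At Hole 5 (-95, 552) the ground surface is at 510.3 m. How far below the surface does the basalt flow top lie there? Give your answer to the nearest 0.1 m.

Let the plane be z = a·easting + b·northing + c.
Hole 3−Hole 2: −362a + 255b = −262.2;  Hole 4−Hole 2: −318a + 395b = −212.4.
Solving gives a = 0.79817, b = 0.10486.
Then c = 871.1 − a·523 − b·231 = 429.43.
At (-95, 552): z_contact = −75.83 + 57.88 + 429.43 = 411.49 m.
Depth below ground = 510.3 − 411.49 = 98.8 m.

98.8 m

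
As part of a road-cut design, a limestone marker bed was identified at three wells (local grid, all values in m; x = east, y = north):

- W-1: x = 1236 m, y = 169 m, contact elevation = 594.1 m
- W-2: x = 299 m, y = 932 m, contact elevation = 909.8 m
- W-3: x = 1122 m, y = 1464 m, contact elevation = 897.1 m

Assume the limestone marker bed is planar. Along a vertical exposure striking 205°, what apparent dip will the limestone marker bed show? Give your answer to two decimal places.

Two edge vectors: W-1→W-2 = (-937, 763, 315.7), W-1→W-3 = (-114, 1295, 303).
Normal n = (W-1→W-2) × (W-1→W-3) = (-177642.5, 247921.2, -1126433).
So ∂z/∂x = −n_x/n_z = −0.15770 and ∂z/∂y = −n_y/n_z = 0.22009.
Unit vector along 205° is (sin 205°, cos 205°) = (-0.4226, -0.9063).
Slope in that direction = a·(-0.4226) + b·(-0.9063) = −0.13282.
Apparent dip = arctan|0.13282| = 7.57° (true dip is 15.2°, so apparent ≤ true as expected).

7.57°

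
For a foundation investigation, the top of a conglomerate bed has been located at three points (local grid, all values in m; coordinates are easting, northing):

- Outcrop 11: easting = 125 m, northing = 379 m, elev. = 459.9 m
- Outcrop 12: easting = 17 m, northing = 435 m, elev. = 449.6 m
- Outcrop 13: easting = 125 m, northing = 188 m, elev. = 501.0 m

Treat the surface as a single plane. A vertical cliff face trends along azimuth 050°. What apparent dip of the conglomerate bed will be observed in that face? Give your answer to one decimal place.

8.6°

Let the plane be z = a·easting + b·northing + c.
Outcrop 12−Outcrop 11: −108a + 56b = −10.3;  Outcrop 13−Outcrop 11: 0a − 191b = 41.1.
Solving gives a = −0.01621, b = −0.21518.
Unit vector along 050° is (sin 50°, cos 50°) = (0.7660, 0.6428).
Slope in that direction = a·(0.7660) + b·(0.6428) = −0.15073.
Apparent dip = arctan|0.15073| = 8.6° (true dip is 12.2°, so apparent ≤ true as expected).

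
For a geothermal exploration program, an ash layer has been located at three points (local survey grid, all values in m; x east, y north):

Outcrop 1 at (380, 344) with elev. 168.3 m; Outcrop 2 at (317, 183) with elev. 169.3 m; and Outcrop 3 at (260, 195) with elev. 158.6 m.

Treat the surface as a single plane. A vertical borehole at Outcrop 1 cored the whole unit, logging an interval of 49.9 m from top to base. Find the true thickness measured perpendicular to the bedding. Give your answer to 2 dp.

Two edge vectors: Outcrop 1→Outcrop 2 = (-63, -161, 1), Outcrop 1→Outcrop 3 = (-120, -149, -9.7).
Normal n = (Outcrop 1→Outcrop 2) × (Outcrop 1→Outcrop 3) = (1710.7, -731.1, -9933).
So ∂z/∂x = −n_x/n_z = 0.17222 and ∂z/∂y = −n_y/n_z = −0.07360.
|∇z| = √(a²+b²) = 0.18729, so dip δ = arctan(0.18729) = 10.61°.
True thickness = vertical thickness × cos δ = 49.9 × cos 10.61° = 49.05 m.

49.05 m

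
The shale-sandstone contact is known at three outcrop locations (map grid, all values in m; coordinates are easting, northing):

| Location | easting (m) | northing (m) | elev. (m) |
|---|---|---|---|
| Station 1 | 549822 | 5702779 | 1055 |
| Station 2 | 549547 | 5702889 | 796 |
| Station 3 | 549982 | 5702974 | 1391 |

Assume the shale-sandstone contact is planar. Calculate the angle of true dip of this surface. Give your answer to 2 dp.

Let the plane be z = a·easting + b·northing + c.
Station 2−Station 1: −275a + 110b = −259;  Station 3−Station 1: 160a + 195b = 336.
Solving gives a = 1.22801, b = 0.71548.
Gradient magnitude |∇z| = √(a² + b²) = √(1.50801 + 0.51191) = 1.42124.
True dip = arctan(1.42124) = 54.87°, dipping toward WSW (azimuth ≈ 240°).

54.87°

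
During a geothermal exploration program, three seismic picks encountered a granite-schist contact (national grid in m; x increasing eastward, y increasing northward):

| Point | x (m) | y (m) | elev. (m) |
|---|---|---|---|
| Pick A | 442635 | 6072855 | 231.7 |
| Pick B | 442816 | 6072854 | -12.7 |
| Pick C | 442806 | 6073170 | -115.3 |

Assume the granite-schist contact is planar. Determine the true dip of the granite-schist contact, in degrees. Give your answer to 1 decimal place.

Let the plane be z = a·x + b·y + c.
Pick B−Pick A: 181a − 1b = −244.4;  Pick C−Pick A: 171a + 315b = −347.
Solving gives a = −1.35231, b = −0.36748.
Gradient magnitude |∇z| = √(a² + b²) = √(1.82873 + 0.13504) = 1.40135.
True dip = arctan(1.40135) = 54.5°, dipping toward ENE (azimuth ≈ 075°).

54.5°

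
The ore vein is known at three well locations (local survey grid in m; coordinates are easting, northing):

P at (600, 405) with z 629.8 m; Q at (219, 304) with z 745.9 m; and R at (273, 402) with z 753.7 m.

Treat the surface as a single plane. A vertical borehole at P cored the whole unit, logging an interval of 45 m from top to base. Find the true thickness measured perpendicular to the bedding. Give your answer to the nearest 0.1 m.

40.6 m

Let the plane be z = a·easting + b·northing + c.
Q−P: −381a − 101b = 116.1;  R−P: −327a − 3b = 123.9.
Solving gives a = −0.38156, b = 0.28984.
|∇z| = √(a²+b²) = 0.47916, so dip δ = arctan(0.47916) = 25.60°.
True thickness = vertical thickness × cos δ = 45 × cos 25.60° = 40.6 m.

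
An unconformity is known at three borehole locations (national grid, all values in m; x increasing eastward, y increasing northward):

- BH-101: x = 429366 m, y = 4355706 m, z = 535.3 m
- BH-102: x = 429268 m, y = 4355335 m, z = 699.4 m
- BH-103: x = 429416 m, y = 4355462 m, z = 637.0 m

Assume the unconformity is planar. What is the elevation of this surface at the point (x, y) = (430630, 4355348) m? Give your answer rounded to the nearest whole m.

620 m

Two edge vectors: BH-101→BH-102 = (-98, -371, 164.1), BH-101→BH-103 = (50, -244, 101.7).
Normal n = (BH-101→BH-102) × (BH-101→BH-103) = (2309.7, 18171.6, 42462).
So ∂z/∂x = −n_x/n_z = −0.05439452 and ∂z/∂y = −n_y/n_z = −0.42794970.
Intercept c from BH-101: 535.3 + 23355.16 + 1864023.06 = 1887913.52.
At (430630, 4355348): z = −23423.9 − 1863869.9 + 1887913.52 = 619.8 m.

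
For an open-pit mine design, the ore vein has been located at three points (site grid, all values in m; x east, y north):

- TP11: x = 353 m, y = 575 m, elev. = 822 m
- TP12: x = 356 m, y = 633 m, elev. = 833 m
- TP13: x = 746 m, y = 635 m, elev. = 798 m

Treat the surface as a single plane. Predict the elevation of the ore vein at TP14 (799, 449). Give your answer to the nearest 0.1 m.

757.0 m

Two edge vectors: TP11→TP12 = (3, 58, 11), TP11→TP13 = (393, 60, -24).
Normal n = (TP11→TP12) × (TP11→TP13) = (-2052, 4395, -22614).
So ∂z/∂x = −n_x/n_z = −0.09074 and ∂z/∂y = −n_y/n_z = 0.19435.
Intercept c from TP11: 822 + 32.03 − 111.75 = 742.28.
At (799, 449): z = −72.5 + 87.3 + 742.28 = 757.0 m.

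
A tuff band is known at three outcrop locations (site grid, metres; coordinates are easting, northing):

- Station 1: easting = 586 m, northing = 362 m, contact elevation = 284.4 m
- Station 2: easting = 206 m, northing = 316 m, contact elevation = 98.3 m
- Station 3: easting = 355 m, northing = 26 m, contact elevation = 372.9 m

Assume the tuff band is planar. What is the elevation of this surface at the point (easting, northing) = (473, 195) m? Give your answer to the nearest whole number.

Two edge vectors: Station 1→Station 2 = (-380, -46, -186.1), Station 1→Station 3 = (-231, -336, 88.5).
Normal n = (Station 1→Station 2) × (Station 1→Station 3) = (-66600.6, 76619.1, 117054).
So ∂z/∂easting = −n_x/n_z = 0.56897 and ∂z/∂northing = −n_y/n_z = −0.65456.
Intercept c from Station 1: 284.4 − 333.42 + 236.95 = 187.93.
At (473, 195): z = 269.1 − 127.6 + 187.93 = 329.4 m.

329 m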